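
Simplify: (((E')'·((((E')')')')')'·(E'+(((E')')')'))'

(((E')'·((((E')')')')')'·(E'+(((E')')')'))'
= ((E'+(((E')')')')·(E'+(((E')')')'))'
= (E'+(((E')')')')'
= (E'+(E')')'
= E·E'
= 0

0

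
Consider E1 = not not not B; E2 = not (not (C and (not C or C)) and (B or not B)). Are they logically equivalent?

No

E1: not not not B
    = not B   [double negation]
E2: not (not (C and (not C or C)) and (B or not B))
    = not not (C and (not C or C))   [complement / identity]
    = C and (not C or C)   [double negation]
    = C   [complement / identity]
These differ: at B=0, C=0, E1 = 1 but E2 = 0.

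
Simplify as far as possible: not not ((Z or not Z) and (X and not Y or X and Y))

not not ((Z or not Z) and (X and not Y or X and Y))
= not not ((Z or not Z) and X)
= not not X
= X

X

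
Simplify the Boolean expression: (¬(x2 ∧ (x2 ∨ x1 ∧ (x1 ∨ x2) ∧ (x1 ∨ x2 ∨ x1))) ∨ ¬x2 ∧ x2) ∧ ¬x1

(¬(x2 ∧ (x2 ∨ x1 ∧ (x1 ∨ x2) ∧ (x1 ∨ x2 ∨ x1))) ∨ ¬x2 ∧ x2) ∧ ¬x1
= (¬(x2 ∧ (x2 ∨ x1 ∧ (x1 ∨ x2))) ∨ ¬x2 ∧ x2) ∧ ¬x1   — absorption
= (¬(x2 ∧ (x2 ∨ x1)) ∨ ¬x2 ∧ x2) ∧ ¬x1   — absorption
= (¬x2 ∨ ¬x2 ∧ x2) ∧ ¬x1   — absorption
= ¬x2 ∧ ¬x1   — complement / identity

¬x2 ∧ ¬x1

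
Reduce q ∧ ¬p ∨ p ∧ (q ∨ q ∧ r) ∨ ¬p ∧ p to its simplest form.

q

q ∧ ¬p ∨ p ∧ (q ∨ q ∧ r) ∨ ¬p ∧ p
= q ∧ ¬p ∨ p ∧ (q ∨ q ∧ r)   [complement / identity]
= q ∧ ¬p ∨ p ∧ q   [absorption]
= q   [distribution]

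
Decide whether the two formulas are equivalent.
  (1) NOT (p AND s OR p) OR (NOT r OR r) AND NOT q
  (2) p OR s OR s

No

E1: NOT (p AND s OR p) OR (NOT r OR r) AND NOT q
    = NOT p OR (NOT r OR r) AND NOT q
    = NOT p OR NOT q
E2: p OR s OR s
    = p OR s
These differ: at p=0, q=1, r=0, s=0, E1 = 1 but E2 = 0.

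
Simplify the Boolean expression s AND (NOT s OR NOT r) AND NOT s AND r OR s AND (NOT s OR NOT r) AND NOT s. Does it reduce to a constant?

FALSE

s AND (NOT s OR NOT r) AND NOT s AND r OR s AND (NOT s OR NOT r) AND NOT s
= s AND (NOT s OR NOT r) AND NOT s
= s AND NOT s
= FALSE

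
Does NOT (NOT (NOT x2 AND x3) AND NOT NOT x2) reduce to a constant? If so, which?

NOT (NOT (NOT x2 AND x3) AND NOT NOT x2)
= NOT x2 AND x3 OR NOT x2   — De Morgan
= NOT x2   — absorption
This depends on x2, so it is not a constant.

no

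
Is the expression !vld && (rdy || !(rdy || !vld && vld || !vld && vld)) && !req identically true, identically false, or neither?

!vld && (rdy || !(rdy || !vld && vld || !vld && vld)) && !req
= !vld && (rdy || !(rdy || !vld && vld)) && !req   — idempotence
= !vld && (rdy || !rdy) && !req   — complement / identity
= !vld && !req   — complement / identity
This depends on req, vld, so it is not a constant.

neither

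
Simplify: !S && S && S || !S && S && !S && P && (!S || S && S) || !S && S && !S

!S && S && S || !S && S && !S && P && (!S || S && S) || !S && S && !S
= !S && S && S || !S && S && !S && P && (!S || S) || !S && S && !S   (idempotence)
= !S && S && S || !S && S && !S && P || !S && S && !S   (complement / identity)
= !S && S && S || !S && S && !S   (absorption)
= !S && S   (distribution)
= false   (complement)

false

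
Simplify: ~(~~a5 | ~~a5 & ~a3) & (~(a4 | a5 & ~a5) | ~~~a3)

~a5 & (~a4 | ~a3)

~(~~a5 | ~~a5 & ~a3) & (~(a4 | a5 & ~a5) | ~~~a3)
= ~(~~a5 | ~~a5 & ~a3) & (~(a4 | a5 & ~a5) | ~a3)   (double negation)
= ~~~a5 & (~(a4 | a5 & ~a5) | ~a3)   (absorption)
= ~a5 & (~(a4 | a5 & ~a5) | ~a3)   (double negation)
= ~a5 & (~a4 | ~a3)   (complement / identity)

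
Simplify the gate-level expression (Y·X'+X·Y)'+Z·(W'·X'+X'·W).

Y'+Z·X'

(Y·X'+X·Y)'+Z·(W'·X'+X'·W)
= (Y·X'+X·Y)'+Z·X'   — distribution
= Y'+Z·X'   — distribution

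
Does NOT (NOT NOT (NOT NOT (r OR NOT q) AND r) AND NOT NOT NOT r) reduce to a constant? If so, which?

NOT (NOT NOT (NOT NOT (r OR NOT q) AND r) AND NOT NOT NOT r)
= NOT (NOT NOT (NOT NOT (r OR NOT q) AND r) AND NOT r)   [double negation]
= NOT (NOT NOT (r OR NOT q) AND r) OR r   [De Morgan]
= NOT ((r OR NOT q) AND r) OR r   [double negation]
= NOT r OR r   [absorption]
= TRUE   [complement]

yes, True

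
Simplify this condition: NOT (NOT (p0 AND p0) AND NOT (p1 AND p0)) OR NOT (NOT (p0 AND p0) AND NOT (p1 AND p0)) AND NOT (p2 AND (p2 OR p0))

p0

NOT (NOT (p0 AND p0) AND NOT (p1 AND p0)) OR NOT (NOT (p0 AND p0) AND NOT (p1 AND p0)) AND NOT (p2 AND (p2 OR p0))
= NOT (NOT (p0 AND p0) AND NOT (p1 AND p0)) OR NOT (NOT (p0 AND p0) AND NOT (p1 AND p0)) AND NOT p2   (absorption)
= NOT (NOT (p0 AND p0) AND NOT (p1 AND p0))   (absorption)
= p0 AND p0 OR p1 AND p0   (De Morgan)
= (p0 OR p1) AND p0   (distribution)
= p0   (absorption)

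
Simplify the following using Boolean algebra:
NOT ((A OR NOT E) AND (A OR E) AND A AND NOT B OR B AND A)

NOT ((A OR NOT E) AND (A OR E) AND A AND NOT B OR B AND A)
= NOT ((A OR NOT E) AND A AND NOT B OR B AND A)   [absorption]
= NOT (A AND NOT B OR B AND A)   [absorption]
= NOT A   [distribution]

NOT A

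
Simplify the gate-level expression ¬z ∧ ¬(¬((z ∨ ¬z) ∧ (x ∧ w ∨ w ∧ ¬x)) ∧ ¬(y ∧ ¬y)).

¬z ∧ w

¬z ∧ ¬(¬((z ∨ ¬z) ∧ (x ∧ w ∨ w ∧ ¬x)) ∧ ¬(y ∧ ¬y))
= ¬z ∧ ¬(¬(x ∧ w ∨ w ∧ ¬x) ∧ ¬(y ∧ ¬y))
= ¬z ∧ ¬(¬w ∧ ¬(y ∧ ¬y))
= ¬z ∧ (w ∨ y ∧ ¬y)
= ¬z ∧ w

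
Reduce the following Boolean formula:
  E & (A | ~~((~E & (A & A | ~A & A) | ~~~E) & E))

E & (A | ~~((~E & (A & A | ~A & A) | ~~~E) & E))
= E & (A | ~~((~E & (A & A | ~A & A) | ~E) & E))
= E & (A | (~E & (A & A | ~A & A) | ~E) & E)
= E & (A | (~E & A | ~E) & E)
= E & (A | ~E & E)
= E & A

E & A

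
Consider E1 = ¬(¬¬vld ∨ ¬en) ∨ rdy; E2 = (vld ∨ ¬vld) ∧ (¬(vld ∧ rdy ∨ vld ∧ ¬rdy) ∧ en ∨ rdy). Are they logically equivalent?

Yes

E1: ¬(¬¬vld ∨ ¬en) ∨ rdy
    = ¬vld ∧ en ∨ rdy   (De Morgan)
E2: (vld ∨ ¬vld) ∧ (¬(vld ∧ rdy ∨ vld ∧ ¬rdy) ∧ en ∨ rdy)
    = ¬(vld ∧ rdy ∨ vld ∧ ¬rdy) ∧ en ∨ rdy   (complement / identity)
    = ¬vld ∧ en ∨ rdy   (distribution)
Both reduce to ¬vld ∧ en ∨ rdy, so they are equivalent.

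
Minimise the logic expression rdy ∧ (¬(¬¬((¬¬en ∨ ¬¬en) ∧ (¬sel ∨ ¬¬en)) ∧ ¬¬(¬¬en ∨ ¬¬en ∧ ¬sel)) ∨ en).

rdy ∧ (¬(¬¬((¬¬en ∨ ¬¬en) ∧ (¬sel ∨ ¬¬en)) ∧ ¬¬(¬¬en ∨ ¬¬en ∧ ¬sel)) ∨ en)
= rdy ∧ (¬(¬¬(¬¬en ∨ ¬¬en ∧ ¬sel) ∧ ¬¬(¬¬en ∨ ¬¬en ∧ ¬sel)) ∨ en)   (distribution)
= rdy ∧ (¬¬¬(¬¬en ∨ ¬¬en ∧ ¬sel) ∨ en)   (idempotence)
= rdy ∧ (¬¬¬¬¬en ∨ en)   (absorption)
= rdy ∧ (¬¬¬en ∨ en)   (double negation)
= rdy ∧ (¬en ∨ en)   (double negation)
= rdy   (complement / identity)

rdy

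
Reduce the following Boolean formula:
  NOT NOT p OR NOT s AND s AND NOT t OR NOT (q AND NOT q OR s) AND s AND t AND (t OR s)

NOT NOT p OR NOT s AND s AND NOT t OR NOT (q AND NOT q OR s) AND s AND t AND (t OR s)
= NOT NOT p OR NOT s AND s AND NOT t OR NOT (q AND NOT q OR s) AND s AND t   (absorption)
= NOT NOT p OR NOT s AND s AND NOT t OR NOT s AND s AND t   (complement / identity)
= NOT NOT p OR NOT s AND s   (distribution)
= NOT NOT p   (complement / identity)
= p   (double negation)

p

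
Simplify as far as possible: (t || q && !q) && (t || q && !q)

(t || q && !q) && (t || q && !q)
= t || q && !q
= t

t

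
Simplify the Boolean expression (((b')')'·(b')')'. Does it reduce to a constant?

1

(((b')')'·(b')')'
= (b')'+b'   (De Morgan)
= b+b'   (double negation)
= 1   (complement)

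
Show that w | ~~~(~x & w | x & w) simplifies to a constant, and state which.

1

w | ~~~(~x & w | x & w)
= w | ~~~w   (distribution)
= w | ~w   (double negation)
= 1   (complement)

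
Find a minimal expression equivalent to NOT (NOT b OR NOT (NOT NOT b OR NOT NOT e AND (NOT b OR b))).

b

NOT (NOT b OR NOT (NOT NOT b OR NOT NOT e AND (NOT b OR b)))
= NOT (NOT b OR NOT (NOT NOT b OR NOT NOT e))   [complement / identity]
= NOT (NOT b OR NOT b AND NOT e)   [De Morgan]
= NOT NOT b   [absorption]
= b   [double negation]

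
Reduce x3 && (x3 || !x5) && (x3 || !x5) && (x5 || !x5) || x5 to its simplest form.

x3 || x5

x3 && (x3 || !x5) && (x3 || !x5) && (x5 || !x5) || x5
= x3 && (x3 || !x5) && (x3 || !x5) || x5   [complement / identity]
= x3 && (x3 || !x5) || x5   [idempotence]
= x3 || x5   [absorption]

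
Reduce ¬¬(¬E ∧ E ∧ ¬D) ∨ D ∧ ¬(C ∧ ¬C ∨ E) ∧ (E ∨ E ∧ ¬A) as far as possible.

¬¬(¬E ∧ E ∧ ¬D) ∨ D ∧ ¬(C ∧ ¬C ∨ E) ∧ (E ∨ E ∧ ¬A)
= ¬E ∧ E ∧ ¬D ∨ D ∧ ¬(C ∧ ¬C ∨ E) ∧ (E ∨ E ∧ ¬A)   (double negation)
= ¬E ∧ E ∧ ¬D ∨ D ∧ ¬E ∧ (E ∨ E ∧ ¬A)   (complement / identity)
= ¬E ∧ E ∧ ¬D ∨ D ∧ ¬E ∧ E   (absorption)
= ¬E ∧ E   (distribution)
= False   (complement)

False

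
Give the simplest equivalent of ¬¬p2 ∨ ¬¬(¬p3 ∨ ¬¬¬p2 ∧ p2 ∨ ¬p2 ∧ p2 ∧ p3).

p2 ∨ ¬p3

¬¬p2 ∨ ¬¬(¬p3 ∨ ¬¬¬p2 ∧ p2 ∨ ¬p2 ∧ p2 ∧ p3)
= ¬¬p2 ∨ ¬¬(¬p3 ∨ ¬p2 ∧ p2 ∨ ¬p2 ∧ p2 ∧ p3)   (double negation)
= p2 ∨ ¬¬(¬p3 ∨ ¬p2 ∧ p2 ∨ ¬p2 ∧ p2 ∧ p3)   (double negation)
= p2 ∨ ¬¬(¬p3 ∨ ¬p2 ∧ p2)   (absorption)
= p2 ∨ ¬¬¬p3   (complement / identity)
= p2 ∨ ¬p3   (double negation)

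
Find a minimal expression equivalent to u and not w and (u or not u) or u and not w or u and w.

u

u and not w and (u or not u) or u and not w or u and w
= u and not w or u and not w or u and w   (complement / identity)
= u and not w or u and w   (idempotence)
= u   (distribution)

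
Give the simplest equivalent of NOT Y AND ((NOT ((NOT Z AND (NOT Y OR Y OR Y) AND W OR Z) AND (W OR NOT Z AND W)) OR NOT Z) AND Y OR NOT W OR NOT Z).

NOT Y AND ((NOT ((NOT Z AND (NOT Y OR Y OR Y) AND W OR Z) AND (W OR NOT Z AND W)) OR NOT Z) AND Y OR NOT W OR NOT Z)
= NOT Y AND ((NOT ((NOT Z AND (NOT Y OR Y) AND W OR Z) AND (W OR NOT Z AND W)) OR NOT Z) AND Y OR NOT W OR NOT Z)   [idempotence]
= NOT Y AND ((NOT ((NOT Z AND W OR Z) AND (W OR NOT Z AND W)) OR NOT Z) AND Y OR NOT W OR NOT Z)   [complement / identity]
= NOT Y AND ((NOT (NOT Z AND W OR Z AND W) OR NOT Z) AND Y OR NOT W OR NOT Z)   [distribution]
= NOT Y AND ((NOT W OR NOT Z) AND Y OR NOT W OR NOT Z)   [distribution]
= NOT Y AND (NOT W OR NOT Z)   [absorption]

NOT Y AND (NOT W OR NOT Z)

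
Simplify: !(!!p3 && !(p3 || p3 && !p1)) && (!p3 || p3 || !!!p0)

true

!(!!p3 && !(p3 || p3 && !p1)) && (!p3 || p3 || !!!p0)
= !(!!p3 && !p3) && (!p3 || p3 || !!!p0)   — absorption
= (!p3 || p3) && (!p3 || p3 || !!!p0)   — De Morgan
= (!p3 || p3) && (!p3 || p3 || !p0)   — double negation
= !p3 || p3   — absorption
= true   — complement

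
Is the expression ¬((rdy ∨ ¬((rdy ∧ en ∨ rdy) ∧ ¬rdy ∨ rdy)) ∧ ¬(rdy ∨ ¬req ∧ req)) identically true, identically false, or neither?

¬((rdy ∨ ¬((rdy ∧ en ∨ rdy) ∧ ¬rdy ∨ rdy)) ∧ ¬(rdy ∨ ¬req ∧ req))
= ¬((rdy ∨ ¬(rdy ∧ ¬rdy ∨ rdy)) ∧ ¬(rdy ∨ ¬req ∧ req))   (absorption)
= ¬((rdy ∨ ¬rdy) ∧ ¬(rdy ∨ ¬req ∧ req))   (complement / identity)
= ¬¬(rdy ∨ ¬req ∧ req)   (complement / identity)
= ¬¬rdy   (complement / identity)
= rdy   (double negation)
This depends on rdy, so it is not a constant.

neither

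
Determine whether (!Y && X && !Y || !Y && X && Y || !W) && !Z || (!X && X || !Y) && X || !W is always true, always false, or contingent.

contingent

(!Y && X && !Y || !Y && X && Y || !W) && !Z || (!X && X || !Y) && X || !W
= (!Y && X || !W) && !Z || (!X && X || !Y) && X || !W   (distribution)
= (!Y && X || !W) && !Z || !Y && X || !W   (complement / identity)
= !Y && X || !W   (absorption)
This depends on W, X, Y, so it is not a constant.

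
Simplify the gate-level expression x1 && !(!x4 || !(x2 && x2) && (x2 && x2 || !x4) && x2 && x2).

x1 && x4

x1 && !(!x4 || !(x2 && x2) && (x2 && x2 || !x4) && x2 && x2)
= x1 && !(!x4 || !x2 && (x2 && x2 || !x4) && x2 && x2)
= x1 && !(!x4 || !x2 && x2 && x2)
= x1 && !(!x4 || !x2 && x2)
= x1 && !!x4
= x1 && x4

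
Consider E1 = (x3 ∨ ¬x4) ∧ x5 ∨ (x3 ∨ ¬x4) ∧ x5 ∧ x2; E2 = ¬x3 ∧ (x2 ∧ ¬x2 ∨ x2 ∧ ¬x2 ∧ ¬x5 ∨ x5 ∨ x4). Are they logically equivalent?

No

E1: (x3 ∨ ¬x4) ∧ x5 ∨ (x3 ∨ ¬x4) ∧ x5 ∧ x2
    = (x3 ∨ ¬x4) ∧ x5
E2: ¬x3 ∧ (x2 ∧ ¬x2 ∨ x2 ∧ ¬x2 ∧ ¬x5 ∨ x5 ∨ x4)
    = ¬x3 ∧ (x2 ∧ ¬x2 ∨ x5 ∨ x4)
    = ¬x3 ∧ (x5 ∨ x4)
These differ: at x2=0, x3=1, x4=1, x5=1, E1 = 1 but E2 = 0.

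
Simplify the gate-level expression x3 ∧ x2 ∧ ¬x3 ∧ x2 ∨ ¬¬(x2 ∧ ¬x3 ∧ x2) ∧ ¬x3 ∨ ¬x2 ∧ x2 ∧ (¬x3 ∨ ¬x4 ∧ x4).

x3 ∧ x2 ∧ ¬x3 ∧ x2 ∨ ¬¬(x2 ∧ ¬x3 ∧ x2) ∧ ¬x3 ∨ ¬x2 ∧ x2 ∧ (¬x3 ∨ ¬x4 ∧ x4)
= x3 ∧ x2 ∧ ¬x3 ∧ x2 ∨ ¬¬(x2 ∧ ¬x3 ∧ x2) ∧ ¬x3 ∨ ¬x2 ∧ x2 ∧ ¬x3
= x3 ∧ x2 ∧ ¬x3 ∧ x2 ∨ x2 ∧ ¬x3 ∧ x2 ∧ ¬x3 ∨ ¬x2 ∧ x2 ∧ ¬x3
= x2 ∧ ¬x3 ∧ x2 ∨ ¬x2 ∧ x2 ∧ ¬x3
= x2 ∧ ¬x3

x2 ∧ ¬x3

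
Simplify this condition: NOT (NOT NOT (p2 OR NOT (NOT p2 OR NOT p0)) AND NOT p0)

NOT p2 OR p0

NOT (NOT NOT (p2 OR NOT (NOT p2 OR NOT p0)) AND NOT p0)
= NOT (p2 OR NOT (NOT p2 OR NOT p0)) OR p0   — De Morgan
= NOT (p2 OR p2 AND p0) OR p0   — De Morgan
= NOT p2 OR p0   — absorption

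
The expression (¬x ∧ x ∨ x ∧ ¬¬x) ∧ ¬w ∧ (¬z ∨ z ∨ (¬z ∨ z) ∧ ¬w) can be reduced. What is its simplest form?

x ∧ ¬w

(¬x ∧ x ∨ x ∧ ¬¬x) ∧ ¬w ∧ (¬z ∨ z ∨ (¬z ∨ z) ∧ ¬w)
= (¬x ∧ x ∨ x ∧ ¬¬x) ∧ ¬w ∧ (¬z ∨ z)   [absorption]
= (¬x ∧ x ∨ x ∧ x) ∧ ¬w ∧ (¬z ∨ z)   [double negation]
= x ∧ ¬w ∧ (¬z ∨ z)   [distribution]
= x ∧ ¬w   [complement / identity]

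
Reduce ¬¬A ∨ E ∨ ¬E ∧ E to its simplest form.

A ∨ E

¬¬A ∨ E ∨ ¬E ∧ E
= ¬¬A ∨ E   (complement / identity)
= A ∨ E   (double negation)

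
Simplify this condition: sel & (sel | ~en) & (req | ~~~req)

sel

sel & (sel | ~en) & (req | ~~~req)
= sel & (sel | ~en) & (req | ~req)   [double negation]
= sel & (sel | ~en)   [complement / identity]
= sel   [absorption]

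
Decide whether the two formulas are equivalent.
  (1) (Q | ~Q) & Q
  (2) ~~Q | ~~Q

Yes

E1: (Q | ~Q) & Q
    = Q   (complement / identity)
E2: ~~Q | ~~Q
    = ~~Q   (idempotence)
    = Q   (double negation)
Both reduce to Q, so they are equivalent.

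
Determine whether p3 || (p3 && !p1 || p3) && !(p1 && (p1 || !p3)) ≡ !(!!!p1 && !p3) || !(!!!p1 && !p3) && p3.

No

E1: p3 || (p3 && !p1 || p3) && !(p1 && (p1 || !p3))
    = p3 || (p3 && !p1 || p3) && !p1   [absorption]
    = p3 || p3 && !p1   [absorption]
    = p3   [absorption]
E2: !(!!!p1 && !p3) || !(!!!p1 && !p3) && p3
    = !(!!!p1 && !p3)   [absorption]
    = !(!p1 && !p3)   [double negation]
    = p1 || p3   [De Morgan]
These differ: at p1=1, p3=0, E1 = 0 but E2 = 1.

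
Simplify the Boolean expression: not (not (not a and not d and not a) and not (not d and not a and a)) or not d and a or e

not d or e

not (not (not a and not d and not a) and not (not d and not a and a)) or not d and a or e
= not a and not d and not a or not d and not a and a or not d and a or e   [De Morgan]
= not d and not a or not d and a or e   [distribution]
= not d or e   [distribution]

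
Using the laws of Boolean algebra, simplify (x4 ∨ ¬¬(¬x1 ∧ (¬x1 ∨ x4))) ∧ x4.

x4

(x4 ∨ ¬¬(¬x1 ∧ (¬x1 ∨ x4))) ∧ x4
= (x4 ∨ ¬¬¬x1) ∧ x4   — absorption
= (x4 ∨ ¬x1) ∧ x4   — double negation
= x4   — absorption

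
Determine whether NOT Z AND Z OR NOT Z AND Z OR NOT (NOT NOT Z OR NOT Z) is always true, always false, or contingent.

always false

NOT Z AND Z OR NOT Z AND Z OR NOT (NOT NOT Z OR NOT Z)
= NOT Z AND Z OR NOT Z AND Z OR NOT Z AND Z
= NOT Z AND Z OR NOT Z AND Z
= NOT Z AND Z
= FALSE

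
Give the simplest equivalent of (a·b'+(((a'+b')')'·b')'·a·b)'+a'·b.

a'

(a·b'+(((a'+b')')'·b')'·a·b)'+a'·b
= (a·b'+((a·b)'·b')'·a·b)'+a'·b   [De Morgan]
= (a·b'+(a·b+b)·a·b)'+a'·b   [De Morgan]
= (a·b'+a·b)'+a'·b   [absorption]
= a'+a'·b   [distribution]
= a'   [absorption]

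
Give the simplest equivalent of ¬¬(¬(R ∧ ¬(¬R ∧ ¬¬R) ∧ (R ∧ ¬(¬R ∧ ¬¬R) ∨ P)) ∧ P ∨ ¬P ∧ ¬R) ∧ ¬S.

¬¬(¬(R ∧ ¬(¬R ∧ ¬¬R) ∧ (R ∧ ¬(¬R ∧ ¬¬R) ∨ P)) ∧ P ∨ ¬P ∧ ¬R) ∧ ¬S
= ¬¬(¬(R ∧ ¬(¬R ∧ ¬¬R)) ∧ P ∨ ¬P ∧ ¬R) ∧ ¬S   (absorption)
= ¬¬(¬(R ∧ (R ∨ ¬R)) ∧ P ∨ ¬P ∧ ¬R) ∧ ¬S   (De Morgan)
= ¬¬(¬R ∧ P ∨ ¬P ∧ ¬R) ∧ ¬S   (complement / identity)
= (¬R ∧ P ∨ ¬P ∧ ¬R) ∧ ¬S   (double negation)
= ¬R ∧ ¬S   (distribution)

¬R ∧ ¬S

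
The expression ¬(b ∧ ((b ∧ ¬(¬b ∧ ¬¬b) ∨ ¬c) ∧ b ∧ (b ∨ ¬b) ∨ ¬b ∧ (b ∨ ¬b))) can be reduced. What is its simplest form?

¬(b ∧ ((b ∧ ¬(¬b ∧ ¬¬b) ∨ ¬c) ∧ b ∧ (b ∨ ¬b) ∨ ¬b ∧ (b ∨ ¬b)))
= ¬(b ∧ ((b ∧ (b ∨ ¬b) ∨ ¬c) ∧ b ∧ (b ∨ ¬b) ∨ ¬b ∧ (b ∨ ¬b)))   [De Morgan]
= ¬(b ∧ (b ∧ (b ∨ ¬b) ∨ ¬b ∧ (b ∨ ¬b)))   [absorption]
= ¬(b ∧ (b ∨ ¬b))   [distribution]
= ¬b   [complement / identity]

¬b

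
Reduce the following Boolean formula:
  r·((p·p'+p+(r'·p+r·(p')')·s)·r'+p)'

r·((p·p'+p+(r'·p+r·(p')')·s)·r'+p)'
= r·((p·p'+p+(r'·p+r·p)·s)·r'+p)'   (double negation)
= r·((p·p'+p+p·s)·r'+p)'   (distribution)
= r·((p·p'+p)·r'+p)'   (absorption)
= r·(p·r'+p)'   (complement / identity)
= r·p'   (absorption)

r·p'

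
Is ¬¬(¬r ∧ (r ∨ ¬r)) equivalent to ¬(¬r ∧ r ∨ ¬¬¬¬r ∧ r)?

Yes

E1: ¬¬(¬r ∧ (r ∨ ¬r))
    = ¬¬¬r   [complement / identity]
    = ¬r   [double negation]
E2: ¬(¬r ∧ r ∨ ¬¬¬¬r ∧ r)
    = ¬(¬r ∧ r ∨ ¬¬r ∧ r)   [double negation]
    = ¬(¬r ∧ r ∨ r ∧ r)   [double negation]
    = ¬r   [distribution]
Both reduce to ¬r, so they are equivalent.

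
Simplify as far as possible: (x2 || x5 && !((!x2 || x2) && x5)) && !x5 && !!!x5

x2 && !x5

(x2 || x5 && !((!x2 || x2) && x5)) && !x5 && !!!x5
= (x2 || x5 && !x5) && !x5 && !!!x5   [complement / identity]
= x2 && !x5 && !!!x5   [complement / identity]
= x2 && !x5 && !x5   [double negation]
= x2 && !x5   [idempotence]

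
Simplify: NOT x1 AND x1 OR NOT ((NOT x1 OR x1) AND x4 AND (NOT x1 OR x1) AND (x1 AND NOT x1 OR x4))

NOT x4

NOT x1 AND x1 OR NOT ((NOT x1 OR x1) AND x4 AND (NOT x1 OR x1) AND (x1 AND NOT x1 OR x4))
= NOT x1 AND x1 OR NOT ((NOT x1 OR x1) AND x4 AND (NOT x1 OR x1) AND x4)   — complement / identity
= NOT ((NOT x1 OR x1) AND x4 AND (NOT x1 OR x1) AND x4)   — complement / identity
= NOT ((NOT x1 OR x1) AND x4)   — idempotence
= NOT x4   — complement / identity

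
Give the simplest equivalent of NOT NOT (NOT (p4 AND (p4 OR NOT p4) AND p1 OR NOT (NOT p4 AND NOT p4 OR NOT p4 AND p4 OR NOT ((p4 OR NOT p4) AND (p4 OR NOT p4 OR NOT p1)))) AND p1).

NOT p4 AND p1

NOT NOT (NOT (p4 AND (p4 OR NOT p4) AND p1 OR NOT (NOT p4 AND NOT p4 OR NOT p4 AND p4 OR NOT ((p4 OR NOT p4) AND (p4 OR NOT p4 OR NOT p1)))) AND p1)
= NOT NOT (NOT (p4 AND (p4 OR NOT p4) AND p1 OR NOT (NOT p4 AND NOT p4 OR NOT p4 AND p4 OR NOT (p4 OR NOT p4))) AND p1)
= NOT NOT (NOT (p4 AND (p4 OR NOT p4) AND p1 OR NOT (NOT p4 OR NOT (p4 OR NOT p4))) AND p1)
= NOT NOT (NOT (p4 AND (p4 OR NOT p4) AND p1 OR p4 AND (p4 OR NOT p4)) AND p1)
= NOT (p4 AND (p4 OR NOT p4) AND p1 OR p4 AND (p4 OR NOT p4)) AND p1
= NOT (p4 AND (p4 OR NOT p4)) AND p1
= NOT p4 AND p1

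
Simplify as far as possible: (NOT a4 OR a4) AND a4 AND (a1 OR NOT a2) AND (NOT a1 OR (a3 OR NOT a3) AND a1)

a4 AND (a1 OR NOT a2)

(NOT a4 OR a4) AND a4 AND (a1 OR NOT a2) AND (NOT a1 OR (a3 OR NOT a3) AND a1)
= (NOT a4 OR a4) AND a4 AND (a1 OR NOT a2) AND (NOT a1 OR a1)   — complement / identity
= (NOT a4 OR a4) AND a4 AND (a1 OR NOT a2)   — complement / identity
= a4 AND (a1 OR NOT a2)   — complement / identity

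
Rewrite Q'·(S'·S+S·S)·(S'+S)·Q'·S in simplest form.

Q'·S

Q'·(S'·S+S·S)·(S'+S)·Q'·S
= Q'·(S'·S+S·S)·Q'·S
= Q'·S·Q'·S
= Q'·S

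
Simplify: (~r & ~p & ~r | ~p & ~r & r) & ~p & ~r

(~r & ~p & ~r | ~p & ~r & r) & ~p & ~r
= ~p & ~r & ~p & ~r
= ~p & ~r

~p & ~r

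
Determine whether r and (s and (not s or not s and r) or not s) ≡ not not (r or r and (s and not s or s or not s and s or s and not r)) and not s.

E1: r and (s and (not s or not s and r) or not s)
    = r and (s and not s or not s)   (absorption)
    = r and not s   (complement / identity)
E2: not not (r or r and (s and not s or s or not s and s or s and not r)) and not s
    = not not (r or r and (s and not s or s or s and not r)) and not s   (complement / identity)
    = (r or r and (s and not s or s or s and not r)) and not s   (double negation)
    = (r or r and (s or s and not r)) and not s   (complement / identity)
    = (r or r and s) and not s   (absorption)
    = r and not s   (absorption)
Both reduce to r and not s, so they are equivalent.

Yes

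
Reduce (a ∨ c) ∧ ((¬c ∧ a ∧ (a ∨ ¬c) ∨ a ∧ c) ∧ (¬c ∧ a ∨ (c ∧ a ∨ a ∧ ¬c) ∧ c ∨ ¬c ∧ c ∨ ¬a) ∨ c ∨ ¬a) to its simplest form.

(a ∨ c) ∧ ((¬c ∧ a ∧ (a ∨ ¬c) ∨ a ∧ c) ∧ (¬c ∧ a ∨ (c ∧ a ∨ a ∧ ¬c) ∧ c ∨ ¬c ∧ c ∨ ¬a) ∨ c ∨ ¬a)
= (a ∨ c) ∧ ((¬c ∧ a ∧ (a ∨ ¬c) ∨ a ∧ c) ∧ (¬c ∧ a ∨ (c ∧ a ∨ a ∧ ¬c) ∧ c ∨ ¬a) ∨ c ∨ ¬a)   [complement / identity]
= (a ∨ c) ∧ ((¬c ∧ a ∨ a ∧ c) ∧ (¬c ∧ a ∨ (c ∧ a ∨ a ∧ ¬c) ∧ c ∨ ¬a) ∨ c ∨ ¬a)   [absorption]
= (a ∨ c) ∧ ((¬c ∧ a ∨ a ∧ c) ∧ (¬c ∧ a ∨ a ∧ c ∨ ¬a) ∨ c ∨ ¬a)   [distribution]
= (a ∨ c) ∧ (¬c ∧ a ∨ a ∧ c ∨ c ∨ ¬a)   [absorption]
= (a ∨ c) ∧ (a ∨ c ∨ ¬a)   [distribution]
= a ∨ c   [absorption]

a ∨ c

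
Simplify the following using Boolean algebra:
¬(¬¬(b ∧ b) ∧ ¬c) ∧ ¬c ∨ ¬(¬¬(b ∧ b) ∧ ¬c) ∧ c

¬b ∨ c

¬(¬¬(b ∧ b) ∧ ¬c) ∧ ¬c ∨ ¬(¬¬(b ∧ b) ∧ ¬c) ∧ c
= ¬(¬¬(b ∧ b) ∧ ¬c)   (distribution)
= ¬(¬¬b ∧ ¬c)   (idempotence)
= ¬b ∨ c   (De Morgan)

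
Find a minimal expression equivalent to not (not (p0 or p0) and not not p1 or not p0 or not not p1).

not (not (p0 or p0) and not not p1 or not p0 or not not p1)
= not (not (p0 or p0) and p1 or not p0 or not not p1)   — double negation
= not (not p0 and p1 or not p0 or not not p1)   — idempotence
= not (not p0 or not not p1)   — absorption
= p0 and not p1   — De Morgan

p0 and not p1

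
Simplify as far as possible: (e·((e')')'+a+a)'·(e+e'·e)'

a'·e'

(e·((e')')'+a+a)'·(e+e'·e)'
= (e·((e')')'+a+a)'·e'   [complement / identity]
= (e·e'+a+a)'·e'   [double negation]
= (a+a)'·e'   [complement / identity]
= a'·e'   [idempotence]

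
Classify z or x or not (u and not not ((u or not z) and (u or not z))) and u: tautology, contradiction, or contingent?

contingent

z or x or not (u and not not ((u or not z) and (u or not z))) and u
= z or x or not (u and not not (u or not z)) and u   — idempotence
= z or x or not (u and (u or not z)) and u   — double negation
= z or x or not u and u   — absorption
= z or x   — complement / identity
This depends on x, z, so it is not a constant.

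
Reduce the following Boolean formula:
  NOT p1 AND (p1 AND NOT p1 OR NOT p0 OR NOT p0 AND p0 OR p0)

NOT p1

NOT p1 AND (p1 AND NOT p1 OR NOT p0 OR NOT p0 AND p0 OR p0)
= NOT p1 AND (p1 AND NOT p1 OR NOT p0 OR p0)   — complement / identity
= NOT p1 AND (NOT p0 OR p0)   — complement / identity
= NOT p1   — complement / identity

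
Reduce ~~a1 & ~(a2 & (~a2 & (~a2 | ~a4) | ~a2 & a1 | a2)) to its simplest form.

~~a1 & ~(a2 & (~a2 & (~a2 | ~a4) | ~a2 & a1 | a2))
= ~~a1 & ~(a2 & (~a2 | ~a2 & a1 | a2))   — absorption
= ~~a1 & ~(a2 & (~a2 | a2))   — absorption
= ~~a1 & ~a2   — complement / identity
= a1 & ~a2   — double negation

a1 & ~a2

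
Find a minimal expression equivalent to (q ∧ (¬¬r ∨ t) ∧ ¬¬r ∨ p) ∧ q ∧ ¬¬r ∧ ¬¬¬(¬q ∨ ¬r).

(q ∧ (¬¬r ∨ t) ∧ ¬¬r ∨ p) ∧ q ∧ ¬¬r ∧ ¬¬¬(¬q ∨ ¬r)
= (q ∧ ¬¬r ∨ p) ∧ q ∧ ¬¬r ∧ ¬¬¬(¬q ∨ ¬r)   — absorption
= (q ∧ ¬¬r ∨ p) ∧ q ∧ ¬¬r ∧ ¬(¬q ∨ ¬r)   — double negation
= q ∧ ¬¬r ∧ ¬(¬q ∨ ¬r)   — absorption
= q ∧ r ∧ ¬(¬q ∨ ¬r)   — double negation
= q ∧ r ∧ q ∧ r   — De Morgan
= q ∧ r   — idempotence

q ∧ r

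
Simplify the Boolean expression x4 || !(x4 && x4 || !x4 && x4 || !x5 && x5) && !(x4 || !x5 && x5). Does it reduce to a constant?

x4 || !(x4 && x4 || !x4 && x4 || !x5 && x5) && !(x4 || !x5 && x5)
= x4 || !(x4 || !x5 && x5) && !(x4 || !x5 && x5)   [distribution]
= x4 || !(x4 || !x5 && x5)   [idempotence]
= x4 || !x4   [complement / identity]
= true   [complement]

true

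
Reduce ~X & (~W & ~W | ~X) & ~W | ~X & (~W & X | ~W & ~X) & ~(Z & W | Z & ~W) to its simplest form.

~X & ~W

~X & (~W & ~W | ~X) & ~W | ~X & (~W & X | ~W & ~X) & ~(Z & W | Z & ~W)
= ~X & (~W | ~X) & ~W | ~X & (~W & X | ~W & ~X) & ~(Z & W | Z & ~W)   [idempotence]
= ~X & (~W | ~X) & ~W | ~X & (~W & X | ~W & ~X) & ~Z   [distribution]
= ~X & (~W | ~X) & ~W | ~X & ~W & ~Z   [distribution]
= ~X & ~W | ~X & ~W & ~Z   [absorption]
= ~X & ~W   [absorption]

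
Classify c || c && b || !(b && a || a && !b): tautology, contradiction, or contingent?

contingent

c || c && b || !(b && a || a && !b)
= c || !(b && a || a && !b)   — absorption
= c || !a   — distribution
This depends on a, c, so it is not a constant.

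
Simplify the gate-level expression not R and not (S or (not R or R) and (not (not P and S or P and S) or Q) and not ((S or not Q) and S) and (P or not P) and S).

not R and not S

not R and not (S or (not R or R) and (not (not P and S or P and S) or Q) and not ((S or not Q) and S) and (P or not P) and S)
= not R and not (S or (not (not P and S or P and S) or Q) and not ((S or not Q) and S) and (P or not P) and S)   — complement / identity
= not R and not (S or (not (not P and S or P and S) or Q) and not S and (P or not P) and S)   — absorption
= not R and not (S or (not S or Q) and not S and (P or not P) and S)   — distribution
= not R and not (S or (not S or Q) and not S and S)   — complement / identity
= not R and not (S or not S and S)   — absorption
= not R and not S   — complement / identity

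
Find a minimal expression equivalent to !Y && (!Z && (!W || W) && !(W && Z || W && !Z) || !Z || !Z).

!Y && !Z

!Y && (!Z && (!W || W) && !(W && Z || W && !Z) || !Z || !Z)
= !Y && (!Z && !(W && Z || W && !Z) || !Z || !Z)
= !Y && (!Z && !W || !Z || !Z)
= !Y && (!Z && !W || !Z)
= !Y && !Z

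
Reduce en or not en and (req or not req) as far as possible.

en or not en and (req or not req)
= en or not en
= True

True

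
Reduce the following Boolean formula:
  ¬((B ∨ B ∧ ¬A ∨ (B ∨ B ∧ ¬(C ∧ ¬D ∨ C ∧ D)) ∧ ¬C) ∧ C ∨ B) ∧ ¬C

¬((B ∨ B ∧ ¬A ∨ (B ∨ B ∧ ¬(C ∧ ¬D ∨ C ∧ D)) ∧ ¬C) ∧ C ∨ B) ∧ ¬C
= ¬((B ∨ B ∧ ¬A ∨ (B ∨ B ∧ ¬C) ∧ ¬C) ∧ C ∨ B) ∧ ¬C
= ¬((B ∨ (B ∨ B ∧ ¬C) ∧ ¬C) ∧ C ∨ B) ∧ ¬C
= ¬((B ∨ B ∧ ¬C) ∧ C ∨ B) ∧ ¬C
= ¬(B ∧ C ∨ B) ∧ ¬C
= ¬B ∧ ¬C

¬B ∧ ¬C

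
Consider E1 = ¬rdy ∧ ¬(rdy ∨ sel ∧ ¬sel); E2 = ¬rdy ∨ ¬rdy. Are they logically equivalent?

E1: ¬rdy ∧ ¬(rdy ∨ sel ∧ ¬sel)
    = ¬rdy ∧ ¬rdy   [complement / identity]
    = ¬rdy   [idempotence]
E2: ¬rdy ∨ ¬rdy
    = ¬rdy   [idempotence]
Both reduce to ¬rdy, so they are equivalent.

Yes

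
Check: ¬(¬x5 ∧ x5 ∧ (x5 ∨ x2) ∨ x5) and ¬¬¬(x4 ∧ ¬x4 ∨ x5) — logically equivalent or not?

E1: ¬(¬x5 ∧ x5 ∧ (x5 ∨ x2) ∨ x5)
    = ¬(¬x5 ∧ x5 ∨ x5)
    = ¬x5
E2: ¬¬¬(x4 ∧ ¬x4 ∨ x5)
    = ¬(x4 ∧ ¬x4 ∨ x5)
    = ¬x5
Both reduce to ¬x5, so they are equivalent.

Yes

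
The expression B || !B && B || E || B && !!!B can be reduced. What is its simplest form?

B || !B && B || E || B && !!!B
= B || !B && B || E || B && !B   (double negation)
= B || E || B && !B   (complement / identity)
= B || E   (complement / identity)

B || E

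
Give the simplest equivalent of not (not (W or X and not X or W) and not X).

not (not (W or X and not X or W) and not X)
= not (not (W or W) and not X)   [complement / identity]
= not (not W and not X)   [idempotence]
= W or X   [De Morgan]

W or X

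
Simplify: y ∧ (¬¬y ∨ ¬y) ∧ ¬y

False

y ∧ (¬¬y ∨ ¬y) ∧ ¬y
= y ∧ (y ∨ ¬y) ∧ ¬y   (double negation)
= y ∧ ¬y   (complement / identity)
= False   (complement)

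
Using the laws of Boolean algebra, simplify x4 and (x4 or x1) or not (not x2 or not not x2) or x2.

x4 or x2

x4 and (x4 or x1) or not (not x2 or not not x2) or x2
= x4 and (x4 or x1) or x2 and not x2 or x2   (De Morgan)
= x4 and (x4 or x1) or x2   (complement / identity)
= x4 or x2   (absorption)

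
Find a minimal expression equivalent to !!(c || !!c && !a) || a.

!!(c || !!c && !a) || a
= !!(c || c && !a) || a   — double negation
= !!c || a   — absorption
= c || a   — double negation

c || a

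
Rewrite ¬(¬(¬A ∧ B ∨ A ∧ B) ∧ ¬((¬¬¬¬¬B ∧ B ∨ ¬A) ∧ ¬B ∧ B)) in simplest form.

B

¬(¬(¬A ∧ B ∨ A ∧ B) ∧ ¬((¬¬¬¬¬B ∧ B ∨ ¬A) ∧ ¬B ∧ B))
= ¬(¬(¬A ∧ B ∨ A ∧ B) ∧ ¬((¬¬¬B ∧ B ∨ ¬A) ∧ ¬B ∧ B))   (double negation)
= ¬A ∧ B ∨ A ∧ B ∨ (¬¬¬B ∧ B ∨ ¬A) ∧ ¬B ∧ B   (De Morgan)
= ¬A ∧ B ∨ A ∧ B ∨ (¬B ∧ B ∨ ¬A) ∧ ¬B ∧ B   (double negation)
= ¬A ∧ B ∨ A ∧ B ∨ ¬B ∧ B   (absorption)
= B ∨ ¬B ∧ B   (distribution)
= B   (complement / identity)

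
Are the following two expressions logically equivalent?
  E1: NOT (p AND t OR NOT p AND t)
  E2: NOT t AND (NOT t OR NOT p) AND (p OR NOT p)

E1: NOT (p AND t OR NOT p AND t)
    = NOT t
E2: NOT t AND (NOT t OR NOT p) AND (p OR NOT p)
    = NOT t AND (NOT t OR NOT p)
    = NOT t
Both reduce to NOT t, so they are equivalent.

Yes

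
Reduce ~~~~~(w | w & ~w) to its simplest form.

~~~~~(w | w & ~w)
= ~~~(w | w & ~w)
= ~~~w
= ~w

~w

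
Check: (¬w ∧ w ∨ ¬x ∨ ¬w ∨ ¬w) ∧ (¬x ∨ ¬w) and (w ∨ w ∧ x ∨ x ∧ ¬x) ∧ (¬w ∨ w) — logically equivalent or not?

No

E1: (¬w ∧ w ∨ ¬x ∨ ¬w ∨ ¬w) ∧ (¬x ∨ ¬w)
    = (¬x ∨ ¬w ∨ ¬w) ∧ (¬x ∨ ¬w)   [complement / identity]
    = ¬x ∨ ¬w   [absorption]
E2: (w ∨ w ∧ x ∨ x ∧ ¬x) ∧ (¬w ∨ w)
    = (w ∨ w ∧ x) ∧ (¬w ∨ w)   [complement / identity]
    = w ∧ (¬w ∨ w)   [absorption]
    = w   [complement / identity]
These differ: at w=0, x=1, E1 = 1 but E2 = 0.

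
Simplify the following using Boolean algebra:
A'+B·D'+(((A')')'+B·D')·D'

A'+B·D'

A'+B·D'+(((A')')'+B·D')·D'
= A'+B·D'+(A'+B·D')·D'   — double negation
= A'+B·D'   — absorption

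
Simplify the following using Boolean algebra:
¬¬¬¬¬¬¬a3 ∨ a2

¬a3 ∨ a2

¬¬¬¬¬¬¬a3 ∨ a2
= ¬¬¬¬¬a3 ∨ a2
= ¬¬¬a3 ∨ a2
= ¬a3 ∨ a2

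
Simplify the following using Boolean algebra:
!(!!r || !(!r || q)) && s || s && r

s

!(!!r || !(!r || q)) && s || s && r
= !r && (!r || q) && s || s && r
= !r && s || s && r
= s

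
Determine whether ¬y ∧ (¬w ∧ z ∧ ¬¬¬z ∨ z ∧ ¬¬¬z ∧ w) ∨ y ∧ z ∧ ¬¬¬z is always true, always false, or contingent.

¬y ∧ (¬w ∧ z ∧ ¬¬¬z ∨ z ∧ ¬¬¬z ∧ w) ∨ y ∧ z ∧ ¬¬¬z
= ¬y ∧ z ∧ ¬¬¬z ∨ y ∧ z ∧ ¬¬¬z   — distribution
= z ∧ ¬¬¬z   — distribution
= z ∧ ¬z   — double negation
= False   — complement

always false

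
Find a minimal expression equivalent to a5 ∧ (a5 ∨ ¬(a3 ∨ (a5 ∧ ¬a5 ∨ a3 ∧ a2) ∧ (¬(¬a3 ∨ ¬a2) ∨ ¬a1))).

a5

a5 ∧ (a5 ∨ ¬(a3 ∨ (a5 ∧ ¬a5 ∨ a3 ∧ a2) ∧ (¬(¬a3 ∨ ¬a2) ∨ ¬a1)))
= a5 ∧ (a5 ∨ ¬(a3 ∨ (a5 ∧ ¬a5 ∨ a3 ∧ a2) ∧ (a3 ∧ a2 ∨ ¬a1)))
= a5 ∧ (a5 ∨ ¬(a3 ∨ a3 ∧ a2 ∧ (a3 ∧ a2 ∨ ¬a1)))
= a5 ∧ (a5 ∨ ¬(a3 ∨ a3 ∧ a2))
= a5 ∧ (a5 ∨ ¬a3)
= a5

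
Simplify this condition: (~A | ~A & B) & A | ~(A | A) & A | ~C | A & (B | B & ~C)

~C | A & B

(~A | ~A & B) & A | ~(A | A) & A | ~C | A & (B | B & ~C)
= ~A & A | ~(A | A) & A | ~C | A & (B | B & ~C)   (absorption)
= ~A & A | ~(A | A) & A | ~C | A & B   (absorption)
= ~(A | A) & A | ~C | A & B   (complement / identity)
= ~A & A | ~C | A & B   (idempotence)
= ~C | A & B   (complement / identity)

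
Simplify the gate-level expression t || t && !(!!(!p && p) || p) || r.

t || r

t || t && !(!!(!p && p) || p) || r
= t || t && !(!p && p || p) || r   [double negation]
= t || t && !p || r   [complement / identity]
= t || r   [absorption]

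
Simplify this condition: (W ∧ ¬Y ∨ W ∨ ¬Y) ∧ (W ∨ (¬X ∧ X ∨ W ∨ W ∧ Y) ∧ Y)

W

(W ∧ ¬Y ∨ W ∨ ¬Y) ∧ (W ∨ (¬X ∧ X ∨ W ∨ W ∧ Y) ∧ Y)
= (W ∨ ¬Y) ∧ (W ∨ (¬X ∧ X ∨ W ∨ W ∧ Y) ∧ Y)
= (W ∨ ¬Y) ∧ (W ∨ (¬X ∧ X ∨ W) ∧ Y)
= (W ∨ ¬Y) ∧ (W ∨ W ∧ Y)
= (W ∨ ¬Y) ∧ W
= W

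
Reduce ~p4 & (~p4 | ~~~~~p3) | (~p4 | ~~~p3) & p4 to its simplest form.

~p4 | ~p3

~p4 & (~p4 | ~~~~~p3) | (~p4 | ~~~p3) & p4
= ~p4 & (~p4 | ~~~p3) | (~p4 | ~~~p3) & p4   (double negation)
= ~p4 | ~~~p3   (distribution)
= ~p4 | ~p3   (double negation)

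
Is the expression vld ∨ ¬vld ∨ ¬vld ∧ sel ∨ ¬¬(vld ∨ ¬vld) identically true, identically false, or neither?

vld ∨ ¬vld ∨ ¬vld ∧ sel ∨ ¬¬(vld ∨ ¬vld)
= vld ∨ ¬vld ∨ ¬¬(vld ∨ ¬vld)   [absorption]
= vld ∨ ¬vld ∨ vld ∨ ¬vld   [double negation]
= vld ∨ ¬vld   [idempotence]
= True   [complement]

identically true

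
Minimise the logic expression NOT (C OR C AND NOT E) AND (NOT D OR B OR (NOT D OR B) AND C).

NOT (C OR C AND NOT E) AND (NOT D OR B OR (NOT D OR B) AND C)
= NOT C AND (NOT D OR B OR (NOT D OR B) AND C)   (absorption)
= NOT C AND (NOT D OR B)   (absorption)

NOT C AND (NOT D OR B)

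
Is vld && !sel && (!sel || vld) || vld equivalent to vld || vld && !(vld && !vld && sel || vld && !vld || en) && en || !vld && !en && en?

E1: vld && !sel && (!sel || vld) || vld
    = vld && !sel || vld   (absorption)
    = vld   (absorption)
E2: vld || vld && !(vld && !vld && sel || vld && !vld || en) && en || !vld && !en && en
    = vld || vld && !(vld && !vld || en) && en || !vld && !en && en   (absorption)
    = vld || vld && !en && en || !vld && !en && en   (complement / identity)
    = vld || !en && en   (distribution)
    = vld   (complement / identity)
Both reduce to vld, so they are equivalent.

Yes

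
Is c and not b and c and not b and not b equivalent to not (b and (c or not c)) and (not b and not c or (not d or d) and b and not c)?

E1: c and not b and c and not b and not b
    = c and not b and c and not b   [idempotence]
    = c and not b   [idempotence]
E2: not (b and (c or not c)) and (not b and not c or (not d or d) and b and not c)
    = not (b and (c or not c)) and (not b and not c or b and not c)   [complement / identity]
    = not b and (not b and not c or b and not c)   [complement / identity]
    = not b and not c   [distribution]
These differ: at b=0, c=0, d=0, E1 = 0 but E2 = 1.

No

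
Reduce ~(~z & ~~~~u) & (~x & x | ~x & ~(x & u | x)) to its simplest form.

~(~z & ~~~~u) & (~x & x | ~x & ~(x & u | x))
= ~(~z & ~~~~u) & (~x & x | ~x & ~x)   [absorption]
= ~(~z & ~~~~u) & ~x   [distribution]
= ~(~z & ~~u) & ~x   [double negation]
= (z | ~u) & ~x   [De Morgan]

(z | ~u) & ~x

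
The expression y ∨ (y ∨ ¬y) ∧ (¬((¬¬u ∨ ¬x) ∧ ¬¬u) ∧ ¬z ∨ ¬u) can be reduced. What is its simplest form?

y ∨ ¬u

y ∨ (y ∨ ¬y) ∧ (¬((¬¬u ∨ ¬x) ∧ ¬¬u) ∧ ¬z ∨ ¬u)
= y ∨ (y ∨ ¬y) ∧ (¬¬¬u ∧ ¬z ∨ ¬u)   (absorption)
= y ∨ ¬¬¬u ∧ ¬z ∨ ¬u   (complement / identity)
= y ∨ ¬u ∧ ¬z ∨ ¬u   (double negation)
= y ∨ ¬u   (absorption)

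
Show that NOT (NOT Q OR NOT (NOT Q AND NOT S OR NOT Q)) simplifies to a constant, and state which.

NOT (NOT Q OR NOT (NOT Q AND NOT S OR NOT Q))
= NOT (NOT Q OR NOT NOT Q)   (absorption)
= Q AND NOT Q   (De Morgan)
= FALSE   (complement)

FALSE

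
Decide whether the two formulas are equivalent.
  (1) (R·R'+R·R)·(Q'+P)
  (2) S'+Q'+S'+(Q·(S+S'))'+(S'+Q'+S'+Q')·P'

No

E1: (R·R'+R·R)·(Q'+P)
    = R·(Q'+P)   (distribution)
E2: S'+Q'+S'+(Q·(S+S'))'+(S'+Q'+S'+Q')·P'
    = S'+Q'+S'+Q'+(S'+Q'+S'+Q')·P'   (complement / identity)
    = S'+Q'+S'+Q'   (absorption)
    = S'+Q'   (idempotence)
These differ: at P=0, Q=0, R=0, S=1, E1 = 0 but E2 = 1.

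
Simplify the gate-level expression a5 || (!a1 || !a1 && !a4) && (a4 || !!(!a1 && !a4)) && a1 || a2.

a5 || a2

a5 || (!a1 || !a1 && !a4) && (a4 || !!(!a1 && !a4)) && a1 || a2
= a5 || (!a1 || !a1 && !a4) && (a4 || !a1 && !a4) && a1 || a2   (double negation)
= a5 || (!a1 && a4 || !a1 && !a4) && a1 || a2   (distribution)
= a5 || !a1 && a1 || a2   (distribution)
= a5 || a2   (complement / identity)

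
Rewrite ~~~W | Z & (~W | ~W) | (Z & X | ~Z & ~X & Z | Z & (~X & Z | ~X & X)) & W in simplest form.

~W | Z

~~~W | Z & (~W | ~W) | (Z & X | ~Z & ~X & Z | Z & (~X & Z | ~X & X)) & W
= ~~~W | Z & (~W | ~W) | (Z & X | ~Z & ~X & Z | Z & ~X & Z) & W   [complement / identity]
= ~~~W | Z & (~W | ~W) | (Z & X | ~X & Z) & W   [distribution]
= ~~~W | Z & (~W | ~W) | Z & W   [distribution]
= ~W | Z & (~W | ~W) | Z & W   [double negation]
= ~W | Z & ~W | Z & W   [idempotence]
= ~W | Z   [distribution]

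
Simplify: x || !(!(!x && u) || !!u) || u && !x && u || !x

x || !(!(!x && u) || !!u) || u && !x && u || !x
= x || !x && u && !u || u && !x && u || !x
= x || !x && u || !x
= x || !x
= true

true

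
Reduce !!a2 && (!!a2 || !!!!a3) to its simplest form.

!!a2 && (!!a2 || !!!!a3)
= !!a2 && (!!a2 || !!a3)   — double negation
= !!a2 && (!!a2 || a3)   — double negation
= !!a2   — absorption
= a2   — double negation

a2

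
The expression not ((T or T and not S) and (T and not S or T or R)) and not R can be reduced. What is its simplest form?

not T and not R

not ((T or T and not S) and (T and not S or T or R)) and not R
= not (T and (T or R) or T and not S) and not R   (distribution)
= not (T or T and not S) and not R   (absorption)
= not T and not R   (absorption)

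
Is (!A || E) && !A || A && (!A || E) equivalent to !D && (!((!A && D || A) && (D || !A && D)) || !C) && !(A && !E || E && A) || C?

No

E1: (!A || E) && !A || A && (!A || E)
    = !A || E
E2: !D && (!((!A && D || A) && (D || !A && D)) || !C) && !(A && !E || E && A) || C
    = !D && (!((!A && D || A) && (D || !A && D)) || !C) && !A || C
    = !D && (!(A && D || !A && D) || !C) && !A || C
    = !D && (!D || !C) && !A || C
    = !D && !A || C
These differ: at A=1, C=1, D=1, E=0, E1 = 0 but E2 = 1.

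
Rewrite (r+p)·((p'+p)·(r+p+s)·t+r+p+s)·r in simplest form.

(r+p)·((p'+p)·(r+p+s)·t+r+p+s)·r
= (r+p)·((r+p+s)·t+r+p+s)·r
= (r+p)·(r+p+s)·r
= (r+p)·r
= r

r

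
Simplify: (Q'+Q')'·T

Q·T

(Q'+Q')'·T
= Q·Q·T   (De Morgan)
= Q·T   (idempotence)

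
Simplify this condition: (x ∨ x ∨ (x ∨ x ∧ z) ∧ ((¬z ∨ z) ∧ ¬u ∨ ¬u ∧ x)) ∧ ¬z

(x ∨ x ∨ (x ∨ x ∧ z) ∧ ((¬z ∨ z) ∧ ¬u ∨ ¬u ∧ x)) ∧ ¬z
= (x ∨ x ∨ x ∧ ((¬z ∨ z) ∧ ¬u ∨ ¬u ∧ x)) ∧ ¬z   — absorption
= (x ∨ x ∨ x ∧ (¬u ∨ ¬u ∧ x)) ∧ ¬z   — complement / identity
= (x ∨ x ∨ x ∧ ¬u) ∧ ¬z   — absorption
= (x ∨ x) ∧ ¬z   — absorption
= x ∧ ¬z   — idempotence

x ∧ ¬z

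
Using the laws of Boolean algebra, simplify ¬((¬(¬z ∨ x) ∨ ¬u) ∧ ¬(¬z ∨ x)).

¬z ∨ x

¬((¬(¬z ∨ x) ∨ ¬u) ∧ ¬(¬z ∨ x))
= ¬¬(¬z ∨ x)   — absorption
= ¬z ∨ x   — double negation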